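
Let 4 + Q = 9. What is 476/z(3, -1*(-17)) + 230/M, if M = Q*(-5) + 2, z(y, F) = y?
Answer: 446/3 ≈ 148.67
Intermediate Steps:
Q = 5 (Q = -4 + 9 = 5)
M = -23 (M = 5*(-5) + 2 = -25 + 2 = -23)
476/z(3, -1*(-17)) + 230/M = 476/3 + 230/(-23) = 476*(⅓) + 230*(-1/23) = 476/3 - 10 = 446/3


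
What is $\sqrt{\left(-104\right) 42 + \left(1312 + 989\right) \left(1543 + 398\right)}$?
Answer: $\sqrt{4461873} \approx 2112.3$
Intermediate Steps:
$\sqrt{\left(-104\right) 42 + \left(1312 + 989\right) \left(1543 + 398\right)} = \sqrt{-4368 + 2301 \cdot 1941} = \sqrt{-4368 + 4466241} = \sqrt{4461873}$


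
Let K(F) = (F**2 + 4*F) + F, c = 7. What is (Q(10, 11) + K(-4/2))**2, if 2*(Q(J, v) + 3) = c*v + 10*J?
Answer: 25281/4 ≈ 6320.3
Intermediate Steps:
K(F) = F**2 + 5*F
Q(J, v) = -3 + 5*J + 7*v/2 (Q(J, v) = -3 + (7*v + 10*J)/2 = -3 + (5*J + 7*v/2) = -3 + 5*J + 7*v/2)
(Q(10, 11) + K(-4/2))**2 = ((-3 + 5*10 + (7/2)*11) + (-4/2)*(5 - 4/2))**2 = ((-3 + 50 + 77/2) + (-4*1/2)*(5 - 4*1/2))**2 = (171/2 - 2*(5 - 2))**2 = (171/2 - 2*3)**2 = (171/2 - 6)**2 = (159/2)**2 = 25281/4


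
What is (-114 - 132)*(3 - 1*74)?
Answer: 17466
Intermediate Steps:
(-114 - 132)*(3 - 1*74) = -246*(3 - 74) = -246*(-71) = 17466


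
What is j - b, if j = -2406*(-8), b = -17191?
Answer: 36439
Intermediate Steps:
j = 19248
j - b = 19248 - 1*(-17191) = 19248 + 17191 = 36439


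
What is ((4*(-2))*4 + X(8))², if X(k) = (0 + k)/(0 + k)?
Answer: 961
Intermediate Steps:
X(k) = 1 (X(k) = k/k = 1)
((4*(-2))*4 + X(8))² = ((4*(-2))*4 + 1)² = (-8*4 + 1)² = (-32 + 1)² = (-31)² = 961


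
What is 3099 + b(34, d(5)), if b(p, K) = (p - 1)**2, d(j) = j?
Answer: 4188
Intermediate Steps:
b(p, K) = (-1 + p)**2
3099 + b(34, d(5)) = 3099 + (-1 + 34)**2 = 3099 + 33**2 = 3099 + 1089 = 4188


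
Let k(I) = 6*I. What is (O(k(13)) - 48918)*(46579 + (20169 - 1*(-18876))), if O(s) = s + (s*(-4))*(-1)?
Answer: -4155161472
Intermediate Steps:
O(s) = 5*s (O(s) = s - 4*s*(-1) = s + 4*s = 5*s)
(O(k(13)) - 48918)*(46579 + (20169 - 1*(-18876))) = (5*(6*13) - 48918)*(46579 + (20169 - 1*(-18876))) = (5*78 - 48918)*(46579 + (20169 + 18876)) = (390 - 48918)*(46579 + 39045) = -48528*85624 = -4155161472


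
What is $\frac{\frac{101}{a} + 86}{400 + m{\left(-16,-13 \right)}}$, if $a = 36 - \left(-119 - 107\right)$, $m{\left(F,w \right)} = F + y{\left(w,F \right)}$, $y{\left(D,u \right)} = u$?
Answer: $\frac{22633}{96416} \approx 0.23474$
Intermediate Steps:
$m{\left(F,w \right)} = 2 F$ ($m{\left(F,w \right)} = F + F = 2 F$)
$a = 262$ ($a = 36 - -226 = 36 + 226 = 262$)
$\frac{\frac{101}{a} + 86}{400 + m{\left(-16,-13 \right)}} = \frac{\frac{101}{262} + 86}{400 + 2 \left(-16\right)} = \frac{101 \cdot \frac{1}{262} + 86}{400 - 32} = \frac{\frac{101}{262} + 86}{368} = \frac{22633}{262} \cdot \frac{1}{368} = \frac{22633}{96416}$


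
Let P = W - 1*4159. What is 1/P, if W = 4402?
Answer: 1/243 ≈ 0.0041152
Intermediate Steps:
P = 243 (P = 4402 - 1*4159 = 4402 - 4159 = 243)
1/P = 1/243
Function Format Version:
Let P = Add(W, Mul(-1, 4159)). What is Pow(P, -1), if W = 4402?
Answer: Rational(1, 243) ≈ 0.0041152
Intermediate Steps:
P = 243 (P = Add(4402, Mul(-1, 4159)) = Add(4402, -4159) = 243)
Pow(P, -1) = Pow(243, -1) = Rational(1, 243)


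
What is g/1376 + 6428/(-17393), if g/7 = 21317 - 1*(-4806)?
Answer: 3171656445/23932768 ≈ 132.52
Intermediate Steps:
g = 182861 (g = 7*(21317 - 1*(-4806)) = 7*(21317 + 4806) = 7*26123 = 182861)
g/1376 + 6428/(-17393) = 182861/1376 + 6428/(-17393) = 182861*(1/1376) + 6428*(-1/17393) = 182861/1376 - 6428/17393 = 3171656445/23932768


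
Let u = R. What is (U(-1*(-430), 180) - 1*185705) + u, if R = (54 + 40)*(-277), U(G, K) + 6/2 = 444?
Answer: -211302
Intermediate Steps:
U(G, K) = 441 (U(G, K) = -3 + 444 = 441)
R = -26038 (R = 94*(-277) = -26038)
u = -26038
(U(-1*(-430), 180) - 1*185705) + u = (441 - 1*185705) - 26038 = (441 - 185705) - 26038 = -185264 - 26038 = -211302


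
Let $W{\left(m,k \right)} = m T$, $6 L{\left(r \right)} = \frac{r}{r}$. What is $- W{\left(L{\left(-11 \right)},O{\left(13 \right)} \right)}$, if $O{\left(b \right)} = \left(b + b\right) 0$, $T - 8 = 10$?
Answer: $-3$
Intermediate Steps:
$T = 18$ ($T = 8 + 10 = 18$)
$O{\left(b \right)} = 0$ ($O{\left(b \right)} = 2 b 0 = 0$)
$L{\left(r \right)} = \frac{1}{6}$ ($L{\left(r \right)} = \frac{r \frac{1}{r}}{6} = \frac{1}{6} \cdot 1 = \frac{1}{6}$)
$W{\left(m,k \right)} = 18 m$ ($W{\left(m,k \right)} = m 18 = 18 m$)
$- W{\left(L{\left(-11 \right)},O{\left(13 \right)} \right)} = - \frac{18}{6} = \left(-1\right) 3 = -3$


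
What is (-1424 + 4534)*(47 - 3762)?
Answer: -11553650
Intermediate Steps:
(-1424 + 4534)*(47 - 3762) = 3110*(-3715) = -11553650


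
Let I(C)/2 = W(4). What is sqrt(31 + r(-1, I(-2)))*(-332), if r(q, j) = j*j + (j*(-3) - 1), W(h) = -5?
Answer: -1328*sqrt(10) ≈ -4199.5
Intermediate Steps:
I(C) = -10 (I(C) = 2*(-5) = -10)
r(q, j) = -1 + j**2 - 3*j (r(q, j) = j**2 + (-3*j - 1) = j**2 + (-1 - 3*j) = -1 + j**2 - 3*j)
sqrt(31 + r(-1, I(-2)))*(-332) = sqrt(31 + (-1 + (-10)**2 - 3*(-10)))*(-332) = sqrt(31 + (-1 + 100 + 30))*(-332) = sqrt(31 + 129)*(-332) = sqrt(160)*(-332) = (4*sqrt(10))*(-332) = -1328*sqrt(10)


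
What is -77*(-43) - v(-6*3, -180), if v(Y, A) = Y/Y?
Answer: 3310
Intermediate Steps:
v(Y, A) = 1
-77*(-43) - v(-6*3, -180) = -77*(-43) - 1*1 = 3311 - 1 = 3310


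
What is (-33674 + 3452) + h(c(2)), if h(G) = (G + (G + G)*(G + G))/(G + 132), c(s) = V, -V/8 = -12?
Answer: -571138/19 ≈ -30060.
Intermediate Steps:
V = 96 (V = -8*(-12) = 96)
c(s) = 96
h(G) = (G + 4*G²)/(132 + G) (h(G) = (G + (2*G)*(2*G))/(132 + G) = (G + 4*G²)/(132 + G))
(-33674 + 3452) + h(c(2)) = (-33674 + 3452) + 96*(1 + 4*96)/(132 + 96) = -30222 + 96*(1 + 384)/228 = -30222 + 96*(1/228)*385 = -30222 + 3080/19 = -571138/19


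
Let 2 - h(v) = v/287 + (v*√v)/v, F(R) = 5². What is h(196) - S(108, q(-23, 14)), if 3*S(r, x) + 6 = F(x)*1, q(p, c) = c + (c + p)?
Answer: -2339/123 ≈ -19.016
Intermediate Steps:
q(p, c) = p + 2*c
F(R) = 25
h(v) = 2 - √v - v/287 (h(v) = 2 - (v/287 + (v*√v)/v) = 2 - (v*(1/287) + v^(3/2)/v) = 2 - (v/287 + √v) = 2 - (√v + v/287) = 2 + (-√v - v/287) = 2 - √v - v/287)
S(r, x) = 19/3 (S(r, x) = -2 + (25*1)/3 = -2 + (⅓)*25 = -2 + 25/3 = 19/3)
h(196) - S(108, q(-23, 14)) = (2 - √196 - 1/287*196) - 1*19/3 = (2 - 1*14 - 28/41) - 19/3 = (2 - 14 - 28/41) - 19/3 = -520/41 - 19/3 = -2339/123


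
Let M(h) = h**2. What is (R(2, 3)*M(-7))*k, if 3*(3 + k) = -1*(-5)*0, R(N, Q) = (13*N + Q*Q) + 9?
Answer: -6468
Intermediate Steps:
R(N, Q) = 9 + Q**2 + 13*N (R(N, Q) = (13*N + Q**2) + 9 = (Q**2 + 13*N) + 9 = 9 + Q**2 + 13*N)
k = -3 (k = -3 + (-1*(-5)*0)/3 = -3 + (5*0)/3 = -3 + (1/3)*0 = -3 + 0 = -3)
(R(2, 3)*M(-7))*k = ((9 + 3**2 + 13*2)*(-7)**2)*(-3) = ((9 + 9 + 26)*49)*(-3) = (44*49)*(-3) = 2156*(-3) = -6468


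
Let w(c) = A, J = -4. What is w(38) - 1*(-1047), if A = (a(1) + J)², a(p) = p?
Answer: 1056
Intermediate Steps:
A = 9 (A = (1 - 4)² = (-3)² = 9)
w(c) = 9
w(38) - 1*(-1047) = 9 - 1*(-1047) = 9 + 1047 = 1056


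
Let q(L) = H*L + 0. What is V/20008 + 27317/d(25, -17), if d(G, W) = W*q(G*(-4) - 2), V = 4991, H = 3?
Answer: 286260859/52040808 ≈ 5.5007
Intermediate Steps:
q(L) = 3*L (q(L) = 3*L + 0 = 3*L)
d(G, W) = W*(-6 - 12*G) (d(G, W) = W*(3*(G*(-4) - 2)) = W*(3*(-4*G - 2)) = W*(3*(-2 - 4*G)) = W*(-6 - 12*G))
V/20008 + 27317/d(25, -17) = 4991/20008 + 27317/((-6*(-17)*(1 + 2*25))) = 4991*(1/20008) + 27317/((-6*(-17)*(1 + 50))) = 4991/20008 + 27317/((-6*(-17)*51)) = 4991/20008 + 27317/5202 = 286260859/52040808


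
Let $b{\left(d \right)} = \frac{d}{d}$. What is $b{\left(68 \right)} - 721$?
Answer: $-720$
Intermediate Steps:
$b{\left(d \right)} = 1$
$b{\left(68 \right)} - 721 = 1 - 721 = -720$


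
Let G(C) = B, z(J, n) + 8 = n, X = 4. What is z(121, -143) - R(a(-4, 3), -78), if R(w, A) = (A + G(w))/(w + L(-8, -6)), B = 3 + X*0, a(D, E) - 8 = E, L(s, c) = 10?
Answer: -1032/7 ≈ -147.43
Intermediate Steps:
a(D, E) = 8 + E
B = 3 (B = 3 + 4*0 = 3 + 0 = 3)
z(J, n) = -8 + n
G(C) = 3
R(w, A) = (3 + A)/(10 + w) (R(w, A) = (A + 3)/(w + 10) = (3 + A)/(10 + w))
z(121, -143) - R(a(-4, 3), -78) = (-8 - 143) - (3 - 78)/(10 + (8 + 3)) = -151 - (-75)/(10 + 11) = -151 - (-75)/21 = -151 - 1*(-25/7) = -151 + 25/7 = -1032/7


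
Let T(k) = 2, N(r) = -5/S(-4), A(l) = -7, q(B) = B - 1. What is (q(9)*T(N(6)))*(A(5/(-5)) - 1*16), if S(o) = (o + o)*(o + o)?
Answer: -368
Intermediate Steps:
S(o) = 4*o**2 (S(o) = (2*o)*(2*o) = 4*o**2)
q(B) = -1 + B
N(r) = -5/64 (N(r) = -5/(4*(-4)**2) = -5/(4*16) = -5/64)
(q(9)*T(N(6)))*(A(5/(-5)) - 1*16) = ((-1 + 9)*2)*(-7 - 1*16) = (8*2)*(-7 - 16) = 16*(-23) = -368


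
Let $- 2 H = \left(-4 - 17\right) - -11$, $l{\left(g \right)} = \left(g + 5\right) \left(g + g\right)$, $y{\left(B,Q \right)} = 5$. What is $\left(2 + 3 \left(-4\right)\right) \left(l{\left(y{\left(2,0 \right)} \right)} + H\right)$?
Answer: $-1050$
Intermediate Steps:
$l{\left(g \right)} = 2 g \left(5 + g\right)$ ($l{\left(g \right)} = \left(5 + g\right) 2 g = 2 g \left(5 + g\right)$)
$H = 5$ ($H = - \frac{\left(-4 - 17\right) - -11}{2} = - \frac{\left(-4 - 17\right) + 11}{2} = - \frac{-21 + 11}{2} = \left(- \frac{1}{2}\right) \left(-10\right) = 5$)
$\left(2 + 3 \left(-4\right)\right) \left(l{\left(y{\left(2,0 \right)} \right)} + H\right) = \left(2 + 3 \left(-4\right)\right) \left(2 \cdot 5 \left(5 + 5\right) + 5\right) = \left(2 - 12\right) \left(2 \cdot 5 \cdot 10 + 5\right) = - 10 \left(100 + 5\right) = \left(-10\right) 105 = -1050$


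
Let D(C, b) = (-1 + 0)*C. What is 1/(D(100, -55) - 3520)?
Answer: -1/3620 ≈ -0.00027624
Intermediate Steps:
D(C, b) = -C
1/(D(100, -55) - 3520) = 1/(-1*100 - 3520) = 1/(-100 - 3520) = 1/(-3620) = -1/3620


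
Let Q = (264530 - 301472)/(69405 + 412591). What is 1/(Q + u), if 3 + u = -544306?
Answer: -240998/131177398853 ≈ -1.8372e-6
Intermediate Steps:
u = -544309 (u = -3 - 544306 = -544309)
Q = -18471/240998 (Q = -36942/481996 = -36942*1/481996 = -18471/240998 ≈ -0.076644)
1/(Q + u) = 1/(-18471/240998 - 544309) = 1/(-131177398853/240998) = -240998/131177398853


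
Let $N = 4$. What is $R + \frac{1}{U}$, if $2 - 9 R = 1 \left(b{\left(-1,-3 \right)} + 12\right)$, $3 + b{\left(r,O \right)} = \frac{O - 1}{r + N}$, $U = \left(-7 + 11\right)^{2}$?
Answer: $- \frac{245}{432} \approx -0.56713$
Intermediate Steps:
$U = 16$ ($U = 4^{2} = 16$)
$b{\left(r,O \right)} = -3 + \frac{-1 + O}{4 + r}$ ($b{\left(r,O \right)} = -3 + \frac{O - 1}{r + 4} = -3 + \frac{-1 + O}{4 + r}$)
$R = - \frac{17}{27}$ ($R = \frac{2}{9} - \frac{1 \left(\frac{-13 - 3 - -3}{4 - 1} + 12\right)}{9} = \frac{2}{9} - \frac{1 \left(\frac{-13 - 3 + 3}{3} + 12\right)}{9} = \frac{2}{9} - \frac{1 \left(\frac{1}{3} \left(-13\right) + 12\right)}{9} = \frac{2}{9} - \frac{1 \left(- \frac{13}{3} + 12\right)}{9} = \frac{2}{9} - \frac{1 \cdot \frac{23}{3}}{9} = \frac{2}{9} - \frac{23}{27} = - \frac{17}{27} \approx -0.62963$)
$R + \frac{1}{U} = - \frac{17}{27} + \frac{1}{16} = - \frac{245}{432}$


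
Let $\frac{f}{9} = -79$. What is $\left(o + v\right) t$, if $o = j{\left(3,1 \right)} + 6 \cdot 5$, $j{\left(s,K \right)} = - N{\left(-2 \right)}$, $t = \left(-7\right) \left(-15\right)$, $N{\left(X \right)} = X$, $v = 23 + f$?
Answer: $-68880$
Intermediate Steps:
$f = -711$ ($f = 9 \left(-79\right) = -711$)
$v = -688$ ($v = 23 - 711 = -688$)
$t = 105$
$j{\left(s,K \right)} = 2$ ($j{\left(s,K \right)} = \left(-1\right) \left(-2\right) = 2$)
$o = 32$ ($o = 2 + 6 \cdot 5 = 2 + 30 = 32$)
$\left(o + v\right) t = \left(32 - 688\right) 105 = \left(-656\right) 105 = -68880$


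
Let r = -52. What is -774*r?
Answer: 40248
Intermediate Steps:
-774*r = -774*(-52) = 40248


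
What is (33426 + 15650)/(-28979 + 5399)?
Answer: -12269/5895 ≈ -2.0813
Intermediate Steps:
(33426 + 15650)/(-28979 + 5399) = 49076/(-23580) = 49076*(-1/23580) = -12269/5895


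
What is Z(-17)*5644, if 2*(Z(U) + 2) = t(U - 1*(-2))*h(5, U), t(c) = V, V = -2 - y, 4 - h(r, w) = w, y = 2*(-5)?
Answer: 462808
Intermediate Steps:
y = -10
h(r, w) = 4 - w
V = 8 (V = -2 - 1*(-10) = -2 + 10 = 8)
t(c) = 8
Z(U) = 14 - 4*U (Z(U) = -2 + (8*(4 - U))/2 = -2 + (32 - 8*U)/2 = -2 + (16 - 4*U) = 14 - 4*U)
Z(-17)*5644 = (14 - 4*(-17))*5644 = (14 + 68)*5644 = 82*5644 = 462808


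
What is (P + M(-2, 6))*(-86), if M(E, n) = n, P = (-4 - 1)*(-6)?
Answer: -3096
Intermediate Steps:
P = 30 (P = -5*(-6) = 30)
(P + M(-2, 6))*(-86) = (30 + 6)*(-86) = 36*(-86) = -3096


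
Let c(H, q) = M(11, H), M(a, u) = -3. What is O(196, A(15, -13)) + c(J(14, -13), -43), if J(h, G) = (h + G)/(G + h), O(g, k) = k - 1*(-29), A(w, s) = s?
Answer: 13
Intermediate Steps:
O(g, k) = 29 + k (O(g, k) = k + 29 = 29 + k)
J(h, G) = 1 (J(h, G) = (G + h)/(G + h) = 1)
c(H, q) = -3
O(196, A(15, -13)) + c(J(14, -13), -43) = (29 - 13) - 3 = 16 - 3 = 13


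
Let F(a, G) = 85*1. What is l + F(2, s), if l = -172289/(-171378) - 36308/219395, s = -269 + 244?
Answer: 3227532439081/37599476310 ≈ 85.840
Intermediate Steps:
s = -25
F(a, G) = 85
l = 31576952731/37599476310 (l = -172289*(-1/171378) - 36308*1/219395 = 172289/171378 - 36308/219395 = 31576952731/37599476310 ≈ 0.83982)
l + F(2, s) = 31576952731/37599476310 + 85 = 3227532439081/37599476310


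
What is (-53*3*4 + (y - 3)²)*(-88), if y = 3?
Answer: 55968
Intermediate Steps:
(-53*3*4 + (y - 3)²)*(-88) = (-53*3*4 + (3 - 3)²)*(-88) = (-159*4 + 0²)*(-88) = (-636 + 0)*(-88) = -636*(-88) = 55968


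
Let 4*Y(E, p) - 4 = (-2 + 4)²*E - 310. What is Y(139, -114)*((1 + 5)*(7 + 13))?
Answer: 7500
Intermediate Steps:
Y(E, p) = -153/2 + E (Y(E, p) = 1 + ((-2 + 4)²*E - 310)/4 = 1 + (2²*E - 310)/4 = 1 + (4*E - 310)/4 = 1 + (-310 + 4*E)/4 = 1 + (-155/2 + E) = -153/2 + E)
Y(139, -114)*((1 + 5)*(7 + 13)) = (-153/2 + 139)*((1 + 5)*(7 + 13)) = 125*(6*20)/2 = (125/2)*120 = 7500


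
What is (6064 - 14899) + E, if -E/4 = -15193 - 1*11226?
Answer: 96841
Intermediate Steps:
E = 105676 (E = -4*(-15193 - 1*11226) = -4*(-15193 - 11226) = -4*(-26419) = 105676)
(6064 - 14899) + E = (6064 - 14899) + 105676 = -8835 + 105676 = 96841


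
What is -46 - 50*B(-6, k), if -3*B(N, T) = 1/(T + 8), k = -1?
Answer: -916/21 ≈ -43.619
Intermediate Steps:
B(N, T) = -1/(3*(8 + T)) (B(N, T) = -1/(3*(T + 8)) = -1/(3*(8 + T)))
-46 - 50*B(-6, k) = -46 - (-50)/(24 + 3*(-1)) = -46 - (-50)/(24 - 3) = -46 - (-50)/21 = -46 - 50*(-1/21) = -46 + 50/21 = -916/21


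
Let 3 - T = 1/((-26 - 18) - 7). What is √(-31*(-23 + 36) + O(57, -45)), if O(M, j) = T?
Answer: I*√1040349/51 ≈ 20.0*I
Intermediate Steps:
T = 154/51 (T = 3 - 1/((-26 - 18) - 7) = 3 - 1/(-44 - 7) = 3 - 1/(-51) = 3 - 1*(-1/51) = 3 + 1/51 = 154/51 ≈ 3.0196)
O(M, j) = 154/51
√(-31*(-23 + 36) + O(57, -45)) = √(-31*(-23 + 36) + 154/51) = √(-31*13 + 154/51) = √(-403 + 154/51) = √(-20399/51) = I*√1040349/51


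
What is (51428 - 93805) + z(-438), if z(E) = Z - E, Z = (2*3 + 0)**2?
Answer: -41903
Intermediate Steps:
Z = 36 (Z = (6 + 0)**2 = 6**2 = 36)
z(E) = 36 - E
(51428 - 93805) + z(-438) = (51428 - 93805) + (36 - 1*(-438)) = -42377 + (36 + 438) = -42377 + 474 = -41903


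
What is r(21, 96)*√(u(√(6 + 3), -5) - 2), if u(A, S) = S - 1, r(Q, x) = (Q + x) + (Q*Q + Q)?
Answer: 1158*I*√2 ≈ 1637.7*I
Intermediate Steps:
r(Q, x) = x + Q² + 2*Q (r(Q, x) = (Q + x) + (Q² + Q) = (Q + x) + (Q + Q²) = x + Q² + 2*Q)
u(A, S) = -1 + S
r(21, 96)*√(u(√(6 + 3), -5) - 2) = (96 + 21² + 2*21)*√((-1 - 5) - 2) = (96 + 441 + 42)*√(-6 - 2) = 579*√(-8) = 579*(2*I*√2) = 1158*I*√2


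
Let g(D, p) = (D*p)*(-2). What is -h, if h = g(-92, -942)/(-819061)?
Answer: -173328/819061 ≈ -0.21162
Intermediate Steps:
g(D, p) = -2*D*p
h = 173328/819061 (h = -2*(-92)*(-942)/(-819061) = -173328*(-1/819061) = 173328/819061 ≈ 0.21162)
-h = -1*173328/819061 = -173328/819061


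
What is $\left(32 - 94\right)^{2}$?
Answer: $3844$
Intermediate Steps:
$\left(32 - 94\right)^{2} = \left(-62\right)^{2} = 3844$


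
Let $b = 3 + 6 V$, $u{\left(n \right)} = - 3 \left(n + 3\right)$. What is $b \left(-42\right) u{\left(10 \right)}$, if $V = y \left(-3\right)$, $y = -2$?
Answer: $63882$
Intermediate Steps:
$u{\left(n \right)} = -9 - 3 n$ ($u{\left(n \right)} = - 3 \left(3 + n\right) = -9 - 3 n$)
$V = 6$ ($V = \left(-2\right) \left(-3\right) = 6$)
$b = 39$ ($b = 3 + 6 \cdot 6 = 3 + 36 = 39$)
$b \left(-42\right) u{\left(10 \right)} = 39 \left(-42\right) \left(-9 - 30\right) = - 1638 \left(-9 - 30\right) = \left(-1638\right) \left(-39\right) = 63882$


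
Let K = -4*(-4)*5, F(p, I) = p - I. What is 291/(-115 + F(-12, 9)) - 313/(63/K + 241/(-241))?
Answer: 200029/136 ≈ 1470.8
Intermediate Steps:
K = 80 (K = 16*5 = 80)
291/(-115 + F(-12, 9)) - 313/(63/K + 241/(-241)) = 291/(-115 + (-12 - 1*9)) - 313/(63/80 + 241/(-241)) = 291/(-115 + (-12 - 9)) - 313/(63*(1/80) + 241*(-1/241)) = 291/(-115 - 21) - 313/(63/80 - 1) = 291/(-136) - 313/(-17/80) = 291*(-1/136) - 313*(-80/17) = -291/136 + 25040/17 = 200029/136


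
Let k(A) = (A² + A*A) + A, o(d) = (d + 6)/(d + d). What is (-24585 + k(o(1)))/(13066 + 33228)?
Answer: -24557/46294 ≈ -0.53046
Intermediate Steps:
o(d) = (6 + d)/(2*d) (o(d) = (6 + d)/((2*d)) = (6 + d)*(1/(2*d)) = (6 + d)/(2*d))
k(A) = A + 2*A² (k(A) = (A² + A²) + A = 2*A² + A = A + 2*A²)
(-24585 + k(o(1)))/(13066 + 33228) = (-24585 + ((½)*(6 + 1)/1)*(1 + 2*((½)*(6 + 1)/1)))/(13066 + 33228) = (-24585 + ((½)*1*7)*(1 + 2*((½)*1*7)))/46294 = (-24585 + 7*(1 + 2*(7/2))/2)*(1/46294) = (-24585 + 7*(1 + 7)/2)*(1/46294) = (-24585 + (7/2)*8)*(1/46294) = (-24585 + 28)*(1/46294) = -24557*1/46294 = -24557/46294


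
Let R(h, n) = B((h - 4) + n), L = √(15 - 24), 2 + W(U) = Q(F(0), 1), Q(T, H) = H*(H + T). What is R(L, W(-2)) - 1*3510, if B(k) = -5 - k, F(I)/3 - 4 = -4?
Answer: -3510 - 3*I ≈ -3510.0 - 3.0*I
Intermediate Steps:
F(I) = 0 (F(I) = 12 + 3*(-4) = 12 - 12 = 0)
W(U) = -1 (W(U) = -2 + 1*(1 + 0) = -2 + 1*1 = -2 + 1 = -1)
L = 3*I (L = √(-9) = 3*I ≈ 3.0*I)
R(h, n) = -1 - h - n (R(h, n) = -5 - ((h - 4) + n) = -5 - ((-4 + h) + n) = -5 - (-4 + h + n) = -5 + (4 - h - n) = -1 - h - n)
R(L, W(-2)) - 1*3510 = (-1 - 3*I - 1*(-1)) - 1*3510 = (-1 - 3*I + 1) - 3510 = -3*I - 3510 = -3510 - 3*I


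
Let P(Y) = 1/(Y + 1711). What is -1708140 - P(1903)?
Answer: -6173217961/3614 ≈ -1.7081e+6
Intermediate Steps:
P(Y) = 1/(1711 + Y)
-1708140 - P(1903) = -1708140 - 1/(1711 + 1903) = -1708140 - 1/3614 = -6173217961/3614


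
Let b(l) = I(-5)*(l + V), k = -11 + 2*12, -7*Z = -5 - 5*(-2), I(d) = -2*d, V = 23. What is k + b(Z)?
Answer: 1651/7 ≈ 235.86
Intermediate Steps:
Z = -5/7 (Z = -(-5 - 5*(-2))/7 = -(-5 + 10)/7 = -⅐*5 = -5/7 ≈ -0.71429)
k = 13 (k = -11 + 24 = 13)
b(l) = 230 + 10*l (b(l) = (-2*(-5))*(l + 23) = 10*(23 + l) = 230 + 10*l)
k + b(Z) = 13 + (230 + 10*(-5/7)) = 13 + (230 - 50/7) = 13 + 1560/7 = 1651/7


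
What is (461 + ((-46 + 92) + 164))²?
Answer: 450241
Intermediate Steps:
(461 + ((-46 + 92) + 164))² = (461 + (46 + 164))² = (461 + 210)² = 671² = 450241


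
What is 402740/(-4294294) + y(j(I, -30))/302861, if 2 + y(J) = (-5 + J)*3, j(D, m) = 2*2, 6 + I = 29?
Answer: -60997855305/650287087567 ≈ -0.093801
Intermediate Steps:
I = 23 (I = -6 + 29 = 23)
j(D, m) = 4
y(J) = -17 + 3*J (y(J) = -2 + (-5 + J)*3 = -2 + (-15 + 3*J) = -17 + 3*J)
402740/(-4294294) + y(j(I, -30))/302861 = 402740/(-4294294) + (-17 + 3*4)/302861 = 402740*(-1/4294294) + (-17 + 12)*(1/302861) = -201370/2147147 - 5*1/302861 = -201370/2147147 - 5/302861 = -60997855305/650287087567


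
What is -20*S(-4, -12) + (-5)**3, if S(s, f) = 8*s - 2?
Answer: 555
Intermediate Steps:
S(s, f) = -2 + 8*s
-20*S(-4, -12) + (-5)**3 = -20*(-2 + 8*(-4)) + (-5)**3 = -20*(-2 - 32) - 125 = -20*(-34) - 125 = 680 - 125 = 555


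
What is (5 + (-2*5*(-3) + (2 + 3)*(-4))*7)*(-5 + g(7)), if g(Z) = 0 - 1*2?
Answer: -525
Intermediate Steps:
g(Z) = -2 (g(Z) = 0 - 2 = -2)
(5 + (-2*5*(-3) + (2 + 3)*(-4))*7)*(-5 + g(7)) = (5 + (-2*5*(-3) + (2 + 3)*(-4))*7)*(-5 - 2) = (5 + (-10*(-3) + 5*(-4))*7)*(-7) = (5 + (30 - 20)*7)*(-7) = (5 + 10*7)*(-7) = (5 + 70)*(-7) = 75*(-7) = -525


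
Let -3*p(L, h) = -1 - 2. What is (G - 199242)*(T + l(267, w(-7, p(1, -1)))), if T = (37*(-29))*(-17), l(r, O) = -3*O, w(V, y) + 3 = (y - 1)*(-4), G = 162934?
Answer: -662621000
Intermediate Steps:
p(L, h) = 1 (p(L, h) = -(-1 - 2)/3 = -⅓*(-3) = 1)
w(V, y) = 1 - 4*y (w(V, y) = -3 + (y - 1)*(-4) = -3 + (-1 + y)*(-4) = -3 + (4 - 4*y) = 1 - 4*y)
T = 18241 (T = -1073*(-17) = 18241)
(G - 199242)*(T + l(267, w(-7, p(1, -1)))) = (162934 - 199242)*(18241 - 3*(1 - 4*1)) = -36308*(18241 - 3*(1 - 4)) = -36308*(18241 - 3*(-3)) = -36308*(18241 + 9) = -36308*18250 = -662621000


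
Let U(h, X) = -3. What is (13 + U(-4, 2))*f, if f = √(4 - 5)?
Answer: 10*I ≈ 10.0*I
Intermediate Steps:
f = I (f = √(-1) = I ≈ 1.0*I)
(13 + U(-4, 2))*f = (13 - 3)*I = 10*I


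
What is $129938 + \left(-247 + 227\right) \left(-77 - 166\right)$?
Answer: $134798$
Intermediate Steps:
$129938 + \left(-247 + 227\right) \left(-77 - 166\right) = 129938 - -4860 = 129938 + 4860 = 134798$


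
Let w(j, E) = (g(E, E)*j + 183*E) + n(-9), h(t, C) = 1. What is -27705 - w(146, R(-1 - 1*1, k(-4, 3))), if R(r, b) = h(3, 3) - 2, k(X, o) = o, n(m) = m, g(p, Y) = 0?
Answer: -27513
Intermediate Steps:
R(r, b) = -1 (R(r, b) = 1 - 2 = -1)
w(j, E) = -9 + 183*E (w(j, E) = (0*j + 183*E) - 9 = (0 + 183*E) - 9 = 183*E - 9 = -9 + 183*E)
-27705 - w(146, R(-1 - 1*1, k(-4, 3))) = -27705 - (-9 + 183*(-1)) = -27705 - (-9 - 183) = -27705 - 1*(-192) = -27705 + 192 = -27513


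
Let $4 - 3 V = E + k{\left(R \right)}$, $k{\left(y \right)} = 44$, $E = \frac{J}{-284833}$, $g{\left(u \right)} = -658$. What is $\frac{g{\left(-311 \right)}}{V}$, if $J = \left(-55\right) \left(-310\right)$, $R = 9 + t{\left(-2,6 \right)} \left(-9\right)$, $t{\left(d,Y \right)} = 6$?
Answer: $\frac{93710057}{1896045} \approx 49.424$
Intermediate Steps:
$R = -45$ ($R = 9 + 6 \left(-9\right) = 9 - 54 = -45$)
$J = 17050$
$E = - \frac{17050}{284833}$ ($E = \frac{17050}{-284833} = 17050 \left(- \frac{1}{284833}\right) = - \frac{17050}{284833} \approx -0.05986$)
$V = - \frac{3792090}{284833}$ ($V = \frac{4}{3} - \frac{- \frac{17050}{284833} + 44}{3} = \frac{4}{3} - \frac{12515602}{854499} = - \frac{3792090}{284833} \approx -13.313$)
$\frac{g{\left(-311 \right)}}{V} = - \frac{658}{- \frac{3792090}{284833}} = \left(-658\right) \left(- \frac{284833}{3792090}\right) = \frac{93710057}{1896045}$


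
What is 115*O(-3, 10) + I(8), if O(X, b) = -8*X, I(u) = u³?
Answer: 3272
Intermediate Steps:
115*O(-3, 10) + I(8) = 115*(-8*(-3)) + 8³ = 115*24 + 512 = 2760 + 512 = 3272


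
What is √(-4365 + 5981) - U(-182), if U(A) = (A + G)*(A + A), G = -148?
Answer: -120120 + 4*√101 ≈ -1.2008e+5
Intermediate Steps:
U(A) = 2*A*(-148 + A) (U(A) = (A - 148)*(A + A) = (-148 + A)*(2*A) = 2*A*(-148 + A))
√(-4365 + 5981) - U(-182) = √(-4365 + 5981) - 2*(-182)*(-148 - 182) = √1616 - 2*(-182)*(-330) = 4*√101 - 1*120120 = 4*√101 - 120120 = -120120 + 4*√101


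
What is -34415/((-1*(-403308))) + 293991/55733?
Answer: 116650871033/22477564764 ≈ 5.1897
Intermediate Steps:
-34415/((-1*(-403308))) + 293991/55733 = -34415/403308 + 293991*(1/55733) = -34415*1/403308 + 293991/55733 = -34415/403308 + 293991/55733 = 116650871033/22477564764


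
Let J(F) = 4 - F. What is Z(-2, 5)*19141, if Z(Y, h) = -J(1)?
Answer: -57423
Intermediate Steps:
Z(Y, h) = -3 (Z(Y, h) = -(4 - 1*1) = -(4 - 1) = -1*3 = -3)
Z(-2, 5)*19141 = -3*19141 = -57423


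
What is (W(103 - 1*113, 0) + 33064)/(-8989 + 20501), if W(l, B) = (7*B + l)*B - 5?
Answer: 33059/11512 ≈ 2.8717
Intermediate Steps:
W(l, B) = -5 + B*(l + 7*B) (W(l, B) = (l + 7*B)*B - 5 = B*(l + 7*B) - 5 = -5 + B*(l + 7*B))
(W(103 - 1*113, 0) + 33064)/(-8989 + 20501) = ((-5 + 7*0² + 0*(103 - 1*113)) + 33064)/(-8989 + 20501) = ((-5 + 7*0 + 0*(103 - 113)) + 33064)/11512 = ((-5 + 0 + 0*(-10)) + 33064)*(1/11512) = ((-5 + 0 + 0) + 33064)*(1/11512) = (-5 + 33064)*(1/11512) = 33059*(1/11512) = 33059/11512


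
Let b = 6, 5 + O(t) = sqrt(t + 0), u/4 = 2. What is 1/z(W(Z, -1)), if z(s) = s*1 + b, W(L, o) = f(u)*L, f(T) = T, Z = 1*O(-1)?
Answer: -17/610 - 2*I/305 ≈ -0.027869 - 0.0065574*I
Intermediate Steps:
u = 8 (u = 4*2 = 8)
O(t) = -5 + sqrt(t) (O(t) = -5 + sqrt(t + 0) = -5 + sqrt(t))
Z = -5 + I (Z = 1*(-5 + sqrt(-1)) = 1*(-5 + I) = -5 + I ≈ -5.0 + 1.0*I)
W(L, o) = 8*L
z(s) = 6 + s (z(s) = s*1 + 6 = s + 6 = 6 + s)
1/z(W(Z, -1)) = 1/(6 + 8*(-5 + I)) = 1/(6 + (-40 + 8*I)) = 1/(-34 + 8*I) = (-34 - 8*I)/1220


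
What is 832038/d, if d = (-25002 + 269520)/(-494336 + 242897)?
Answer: -34867800447/40753 ≈ -8.5559e+5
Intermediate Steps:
d = -81506/83813 (d = 244518/(-251439) = 244518*(-1/251439) = -81506/83813 ≈ -0.97247)
832038/d = 832038/(-81506/83813) = 832038*(-83813/81506) = -34867800447/40753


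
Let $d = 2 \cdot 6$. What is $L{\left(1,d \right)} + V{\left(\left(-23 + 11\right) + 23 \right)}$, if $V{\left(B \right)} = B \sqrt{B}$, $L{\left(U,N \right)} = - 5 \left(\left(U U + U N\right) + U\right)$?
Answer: $-70 + 11 \sqrt{11} \approx -33.517$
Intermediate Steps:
$d = 12$
$L{\left(U,N \right)} = - 5 U - 5 U^{2} - 5 N U$ ($L{\left(U,N \right)} = - 5 \left(\left(U^{2} + N U\right) + U\right) = - 5 \left(U + U^{2} + N U\right) = - 5 U - 5 U^{2} - 5 N U$)
$V{\left(B \right)} = B^{\frac{3}{2}}$
$L{\left(1,d \right)} + V{\left(\left(-23 + 11\right) + 23 \right)} = \left(-5\right) 1 \left(1 + 12 + 1\right) + \left(\left(-23 + 11\right) + 23\right)^{\frac{3}{2}} = \left(-5\right) 1 \cdot 14 + \left(-12 + 23\right)^{\frac{3}{2}} = -70 + 11^{\frac{3}{2}} = -70 + 11 \sqrt{11}$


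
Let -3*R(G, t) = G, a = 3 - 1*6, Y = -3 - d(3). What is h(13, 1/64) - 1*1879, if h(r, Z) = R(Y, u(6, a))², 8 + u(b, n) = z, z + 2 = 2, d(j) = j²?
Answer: -1863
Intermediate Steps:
z = 0 (z = -2 + 2 = 0)
Y = -12 (Y = -3 - 1*3² = -3 - 1*9 = -3 - 9 = -12)
a = -3 (a = 3 - 6 = -3)
u(b, n) = -8 (u(b, n) = -8 + 0 = -8)
R(G, t) = -G/3
h(r, Z) = 16 (h(r, Z) = (-⅓*(-12))² = 4² = 16)
h(13, 1/64) - 1*1879 = 16 - 1*1879 = 16 - 1879 = -1863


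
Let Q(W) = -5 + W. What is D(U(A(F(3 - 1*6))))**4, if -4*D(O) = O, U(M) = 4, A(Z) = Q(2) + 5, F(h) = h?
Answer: 1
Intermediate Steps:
A(Z) = 2 (A(Z) = (-5 + 2) + 5 = -3 + 5 = 2)
D(O) = -O/4
D(U(A(F(3 - 1*6))))**4 = (-1/4*4)**4 = (-1)**4 = 1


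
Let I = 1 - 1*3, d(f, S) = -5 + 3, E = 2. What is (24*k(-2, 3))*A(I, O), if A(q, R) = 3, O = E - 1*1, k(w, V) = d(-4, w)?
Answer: -144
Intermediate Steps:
d(f, S) = -2
I = -2 (I = 1 - 3 = -2)
k(w, V) = -2
O = 1 (O = 2 - 1*1 = 2 - 1 = 1)
(24*k(-2, 3))*A(I, O) = (24*(-2))*3 = -48*3 = -144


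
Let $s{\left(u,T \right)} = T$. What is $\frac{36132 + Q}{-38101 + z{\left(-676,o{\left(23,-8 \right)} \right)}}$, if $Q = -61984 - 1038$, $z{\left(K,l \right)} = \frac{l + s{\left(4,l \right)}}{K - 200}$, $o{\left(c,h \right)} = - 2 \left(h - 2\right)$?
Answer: $\frac{5888910}{8344129} \approx 0.70576$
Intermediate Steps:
$o{\left(c,h \right)} = 4 - 2 h$ ($o{\left(c,h \right)} = - 2 \left(-2 + h\right) = 4 - 2 h$)
$z{\left(K,l \right)} = \frac{2 l}{-200 + K}$ ($z{\left(K,l \right)} = \frac{l + l}{K - 200} = \frac{2 l}{-200 + K}$)
$Q = -63022$ ($Q = -61984 - 1038 = -63022$)
$\frac{36132 + Q}{-38101 + z{\left(-676,o{\left(23,-8 \right)} \right)}} = \frac{36132 - 63022}{-38101 + \frac{2 \left(4 - -16\right)}{-200 - 676}} = - \frac{26890}{-38101 + \frac{2 \left(4 + 16\right)}{-876}} = - \frac{26890}{-38101 + 2 \cdot 20 \left(- \frac{1}{876}\right)} = - \frac{26890}{-38101 - \frac{10}{219}} = - \frac{26890}{- \frac{8344129}{219}} = \left(-26890\right) \left(- \frac{219}{8344129}\right) = \frac{5888910}{8344129}$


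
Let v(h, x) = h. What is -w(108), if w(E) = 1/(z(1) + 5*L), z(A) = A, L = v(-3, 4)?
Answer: 1/14 ≈ 0.071429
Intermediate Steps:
L = -3
w(E) = -1/14 (w(E) = 1/(1 + 5*(-3)) = 1/(1 - 15) = 1/(-14) = -1/14)
-w(108) = -1*(-1/14) = 1/14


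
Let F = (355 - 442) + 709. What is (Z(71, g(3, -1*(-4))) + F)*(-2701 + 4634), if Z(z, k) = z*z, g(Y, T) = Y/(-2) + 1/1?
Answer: 10946579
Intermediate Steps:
g(Y, T) = 1 - Y/2 (g(Y, T) = Y*(-½) + 1*1 = -Y/2 + 1 = 1 - Y/2)
Z(z, k) = z²
F = 622 (F = -87 + 709 = 622)
(Z(71, g(3, -1*(-4))) + F)*(-2701 + 4634) = (71² + 622)*(-2701 + 4634) = (5041 + 622)*1933 = 5663*1933 = 10946579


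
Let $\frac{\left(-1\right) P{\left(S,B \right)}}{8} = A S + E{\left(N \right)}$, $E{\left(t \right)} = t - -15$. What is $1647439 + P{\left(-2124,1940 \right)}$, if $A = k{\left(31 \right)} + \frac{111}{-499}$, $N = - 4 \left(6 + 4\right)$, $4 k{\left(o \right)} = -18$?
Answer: $\frac{782130213}{499} \approx 1.5674 \cdot 10^{6}$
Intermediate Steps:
$k{\left(o \right)} = - \frac{9}{2}$ ($k{\left(o \right)} = \frac{1}{4} \left(-18\right) = - \frac{9}{2}$)
$N = -40$ ($N = \left(-4\right) 10 = -40$)
$E{\left(t \right)} = 15 + t$ ($E{\left(t \right)} = t + 15 = 15 + t$)
$A = - \frac{4713}{998}$ ($A = - \frac{9}{2} + \frac{111}{-499} = - \frac{9}{2} + 111 \left(- \frac{1}{499}\right) = - \frac{9}{2} - \frac{111}{499} = - \frac{4713}{998} \approx -4.7224$)
$P{\left(S,B \right)} = 200 + \frac{18852 S}{499}$ ($P{\left(S,B \right)} = - 8 \left(- \frac{4713 S}{998} + \left(15 - 40\right)\right) = - 8 \left(- \frac{4713 S}{998} - 25\right) = - 8 \left(-25 - \frac{4713 S}{998}\right) = 200 + \frac{18852 S}{499}$)
$1647439 + P{\left(-2124,1940 \right)} = 1647439 + \left(200 + \frac{18852}{499} \left(-2124\right)\right) = 1647439 + \left(200 - \frac{40041648}{499}\right) = 1647439 - \frac{39941848}{499} = \frac{782130213}{499}$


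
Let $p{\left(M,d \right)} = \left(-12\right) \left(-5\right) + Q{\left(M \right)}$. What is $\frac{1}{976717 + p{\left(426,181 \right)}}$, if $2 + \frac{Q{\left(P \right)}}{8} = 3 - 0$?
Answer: $\frac{1}{976785} \approx 1.0238 \cdot 10^{-6}$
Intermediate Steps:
$Q{\left(P \right)} = 8$ ($Q{\left(P \right)} = -16 + 8 \left(3 - 0\right) = -16 + 8 \left(3 + 0\right) = -16 + 8 \cdot 3 = -16 + 24 = 8$)
$p{\left(M,d \right)} = 68$ ($p{\left(M,d \right)} = \left(-12\right) \left(-5\right) + 8 = 60 + 8 = 68$)
$\frac{1}{976717 + p{\left(426,181 \right)}} = \frac{1}{976717 + 68} = \frac{1}{976785}$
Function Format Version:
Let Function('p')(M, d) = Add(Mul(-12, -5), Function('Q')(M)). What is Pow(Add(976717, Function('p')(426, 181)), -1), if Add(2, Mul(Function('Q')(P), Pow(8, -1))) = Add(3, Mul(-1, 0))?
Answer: Rational(1, 976785) ≈ 1.0238e-6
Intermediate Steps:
Function('Q')(P) = 8 (Function('Q')(P) = Add(-16, Mul(8, Add(3, Mul(-1, 0)))) = Add(-16, Mul(8, Add(3, 0))) = Add(-16, Mul(8, 3)) = Add(-16, 24) = 8)
Function('p')(M, d) = 68 (Function('p')(M, d) = Add(Mul(-12, -5), 8) = Add(60, 8) = 68)
Pow(Add(976717, Function('p')(426, 181)), -1) = Pow(Add(976717, 68), -1) = Pow(976785, -1) = Rational(1, 976785)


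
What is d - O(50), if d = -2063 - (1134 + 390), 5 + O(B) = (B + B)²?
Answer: -13582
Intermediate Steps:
O(B) = -5 + 4*B² (O(B) = -5 + (B + B)² = -5 + (2*B)² = -5 + 4*B²)
d = -3587 (d = -2063 - 1*1524 = -2063 - 1524 = -3587)
d - O(50) = -3587 - (-5 + 4*50²) = -3587 - (-5 + 4*2500) = -3587 - (-5 + 10000) = -3587 - 1*9995 = -3587 - 9995 = -13582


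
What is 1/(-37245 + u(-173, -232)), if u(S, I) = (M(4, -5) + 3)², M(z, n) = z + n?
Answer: -1/37241 ≈ -2.6852e-5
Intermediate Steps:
M(z, n) = n + z
u(S, I) = 4 (u(S, I) = ((-5 + 4) + 3)² = (-1 + 3)² = 2² = 4)
1/(-37245 + u(-173, -232)) = 1/(-37245 + 4) = 1/(-37241) = -1/37241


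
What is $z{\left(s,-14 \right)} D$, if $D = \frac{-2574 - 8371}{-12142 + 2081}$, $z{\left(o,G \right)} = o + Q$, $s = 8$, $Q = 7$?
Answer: $\frac{164175}{10061} \approx 16.318$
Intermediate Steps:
$z{\left(o,G \right)} = 7 + o$ ($z{\left(o,G \right)} = o + 7 = 7 + o$)
$D = \frac{10945}{10061}$ ($D = - \frac{10945}{-10061} = \left(-10945\right) \left(- \frac{1}{10061}\right) = \frac{10945}{10061} \approx 1.0879$)
$z{\left(s,-14 \right)} D = \left(7 + 8\right) \frac{10945}{10061} = 15 \cdot \frac{10945}{10061} = \frac{164175}{10061}$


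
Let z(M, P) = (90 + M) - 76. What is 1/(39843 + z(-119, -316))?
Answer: 1/39738 ≈ 2.5165e-5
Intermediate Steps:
z(M, P) = 14 + M
1/(39843 + z(-119, -316)) = 1/(39843 + (14 - 119)) = 1/(39843 - 105) = 1/39738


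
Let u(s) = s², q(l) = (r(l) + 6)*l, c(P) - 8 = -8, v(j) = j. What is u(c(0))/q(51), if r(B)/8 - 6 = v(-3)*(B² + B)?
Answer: 0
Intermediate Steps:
c(P) = 0 (c(P) = 8 - 8 = 0)
r(B) = 48 - 24*B - 24*B² (r(B) = 48 + 8*(-3*(B² + B)) = 48 + 8*(-3*(B + B²)) = 48 + 8*(-3*B - 3*B²) = 48 + (-24*B - 24*B²) = 48 - 24*B - 24*B²)
q(l) = l*(54 - 24*l - 24*l²) (q(l) = ((48 - 24*l - 24*l²) + 6)*l = (54 - 24*l - 24*l²)*l = l*(54 - 24*l - 24*l²))
u(c(0))/q(51) = 0²/((6*51*(9 - 4*51 - 4*51²))) = 0/((6*51*(9 - 204 - 4*2601))) = 0/((6*51*(9 - 204 - 10404))) = 0/((6*51*(-10599))) = 0/(-3243294) = 0*(-1/3243294) = 0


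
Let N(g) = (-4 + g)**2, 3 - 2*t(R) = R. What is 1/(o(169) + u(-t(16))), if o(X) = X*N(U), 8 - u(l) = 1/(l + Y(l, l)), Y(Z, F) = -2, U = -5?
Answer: 9/123271 ≈ 7.3010e-5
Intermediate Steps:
t(R) = 3/2 - R/2
u(l) = 8 - 1/(-2 + l) (u(l) = 8 - 1/(l - 2) = 8 - 1/(-2 + l))
o(X) = 81*X (o(X) = X*(-4 - 5)**2 = X*(-9)**2 = X*81 = 81*X)
1/(o(169) + u(-t(16))) = 1/(81*169 + (-17 + 8*(-(3/2 - 1/2*16)))/(-2 - (3/2 - 1/2*16))) = 1/(13689 + (-17 + 8*(-(3/2 - 8)))/(-2 - (3/2 - 8))) = 1/(13689 + (-17 + 8*(-1*(-13/2)))/(-2 - 1*(-13/2))) = 1/(13689 + (-17 + 8*(13/2))/(-2 + 13/2)) = 1/(13689 + (-17 + 52)/(9/2)) = 1/(13689 + (2/9)*35) = 1/(13689 + 70/9) = 1/(123271/9) = 9/123271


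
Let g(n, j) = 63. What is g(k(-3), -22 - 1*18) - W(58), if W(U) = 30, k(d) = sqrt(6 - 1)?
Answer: 33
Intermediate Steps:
k(d) = sqrt(5)
g(k(-3), -22 - 1*18) - W(58) = 63 - 1*30 = 63 - 30 = 33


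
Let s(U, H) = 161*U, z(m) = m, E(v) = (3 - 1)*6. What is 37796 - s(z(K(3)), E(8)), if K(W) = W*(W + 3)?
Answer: 34898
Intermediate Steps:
E(v) = 12 (E(v) = 2*6 = 12)
K(W) = W*(3 + W)
37796 - s(z(K(3)), E(8)) = 37796 - 161*3*(3 + 3) = 37796 - 161*3*6 = 37796 - 161*18 = 37796 - 1*2898 = 37796 - 2898 = 34898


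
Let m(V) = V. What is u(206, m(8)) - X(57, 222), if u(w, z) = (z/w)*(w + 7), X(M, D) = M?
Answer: -5019/103 ≈ -48.728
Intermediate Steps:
u(w, z) = z*(7 + w)/w (u(w, z) = (z/w)*(7 + w) = z*(7 + w)/w)
u(206, m(8)) - X(57, 222) = 8*(7 + 206)/206 - 1*57 = 8*(1/206)*213 - 57 = 852/103 - 57 = -5019/103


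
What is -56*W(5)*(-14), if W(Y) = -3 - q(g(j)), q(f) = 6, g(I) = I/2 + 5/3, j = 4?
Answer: -7056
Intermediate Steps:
g(I) = 5/3 + I/2 (g(I) = I*(½) + 5*(⅓) = I/2 + 5/3 = 5/3 + I/2)
W(Y) = -9 (W(Y) = -3 - 1*6 = -3 - 6 = -9)
-56*W(5)*(-14) = -56*(-9)*(-14) = 504*(-14) = -7056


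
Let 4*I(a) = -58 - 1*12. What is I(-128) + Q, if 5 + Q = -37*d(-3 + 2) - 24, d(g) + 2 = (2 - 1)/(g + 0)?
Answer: 129/2 ≈ 64.500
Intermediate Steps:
I(a) = -35/2 (I(a) = (-58 - 1*12)/4 = (-58 - 12)/4 = (¼)*(-70) = -35/2)
d(g) = -2 + 1/g (d(g) = -2 + (2 - 1)/(g + 0) = -2 + 1/g)
Q = 82 (Q = -5 + (-37*(-2 + 1/(-3 + 2)) - 24) = -5 + (-37*(-2 + 1/(-1)) - 24) = -5 + (-37*(-2 - 1) - 24) = -5 + (-37*(-3) - 24) = -5 + (111 - 24) = -5 + 87 = 82)
I(-128) + Q = -35/2 + 82 = 129/2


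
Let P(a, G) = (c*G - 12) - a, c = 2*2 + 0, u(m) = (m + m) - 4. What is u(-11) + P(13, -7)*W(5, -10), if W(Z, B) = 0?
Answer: -26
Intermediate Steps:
u(m) = -4 + 2*m (u(m) = 2*m - 4 = -4 + 2*m)
c = 4 (c = 4 + 0 = 4)
P(a, G) = -12 - a + 4*G (P(a, G) = (4*G - 12) - a = (-12 + 4*G) - a = -12 - a + 4*G)
u(-11) + P(13, -7)*W(5, -10) = (-4 + 2*(-11)) + (-12 - 1*13 + 4*(-7))*0 = (-4 - 22) + (-12 - 13 - 28)*0 = -26 - 53*0 = -26 + 0 = -26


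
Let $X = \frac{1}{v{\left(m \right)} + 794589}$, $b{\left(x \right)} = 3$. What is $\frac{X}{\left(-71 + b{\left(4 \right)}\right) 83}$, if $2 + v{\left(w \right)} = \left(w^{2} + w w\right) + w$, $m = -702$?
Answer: $- \frac{1}{10043458492} \approx -9.9567 \cdot 10^{-11}$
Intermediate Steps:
$v{\left(w \right)} = -2 + w + 2 w^{2}$ ($v{\left(w \right)} = -2 + \left(\left(w^{2} + w w\right) + w\right) = -2 + \left(\left(w^{2} + w^{2}\right) + w\right) = -2 + \left(2 w^{2} + w\right) = -2 + \left(w + 2 w^{2}\right) = -2 + w + 2 w^{2}$)
$X = \frac{1}{1779493}$ ($X = \frac{1}{\left(-2 - 702 + 2 \left(-702\right)^{2}\right) + 794589} = \frac{1}{\left(-2 - 702 + 2 \cdot 492804\right) + 794589} = \frac{1}{\left(-2 - 702 + 985608\right) + 794589} = \frac{1}{984904 + 794589} = \frac{1}{1779493} \approx 5.6196 \cdot 10^{-7}$)
$\frac{X}{\left(-71 + b{\left(4 \right)}\right) 83} = \frac{1}{1779493 \left(-71 + 3\right) 83} = \frac{1}{1779493 \left(\left(-68\right) 83\right)} = \frac{1}{1779493 \left(-5644\right)} = \frac{1}{1779493} \left(- \frac{1}{5644}\right) = - \frac{1}{10043458492}$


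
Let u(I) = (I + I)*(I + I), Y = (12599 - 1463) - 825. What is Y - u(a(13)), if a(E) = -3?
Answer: 10275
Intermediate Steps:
Y = 10311 (Y = 11136 - 825 = 10311)
u(I) = 4*I**2 (u(I) = (2*I)*(2*I) = 4*I**2)
Y - u(a(13)) = 10311 - 4*(-3)**2 = 10311 - 4*9 = 10311 - 1*36 = 10311 - 36 = 10275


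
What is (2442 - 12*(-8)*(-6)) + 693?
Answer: 2559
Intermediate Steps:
(2442 - 12*(-8)*(-6)) + 693 = (2442 + 96*(-6)) + 693 = (2442 - 576) + 693 = 1866 + 693 = 2559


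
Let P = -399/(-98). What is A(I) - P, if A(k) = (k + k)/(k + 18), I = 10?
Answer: -47/14 ≈ -3.3571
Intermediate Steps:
A(k) = 2*k/(18 + k) (A(k) = (2*k)/(18 + k) = 2*k/(18 + k))
P = 57/14 (P = -399*(-1/98) = 57/14 ≈ 4.0714)
A(I) - P = 2*10/(18 + 10) - 1*57/14 = 2*10/28 - 57/14 = 2*10*(1/28) - 57/14 = 5/7 - 57/14 = -47/14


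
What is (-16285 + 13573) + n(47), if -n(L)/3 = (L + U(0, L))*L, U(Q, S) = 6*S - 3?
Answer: -48678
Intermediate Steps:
U(Q, S) = -3 + 6*S
n(L) = -3*L*(-3 + 7*L) (n(L) = -3*(L + (-3 + 6*L))*L = -3*(-3 + 7*L)*L = -3*L*(-3 + 7*L))
(-16285 + 13573) + n(47) = (-16285 + 13573) + 3*47*(3 - 7*47) = -2712 + 3*47*(3 - 329) = -2712 + 3*47*(-326) = -2712 - 45966 = -48678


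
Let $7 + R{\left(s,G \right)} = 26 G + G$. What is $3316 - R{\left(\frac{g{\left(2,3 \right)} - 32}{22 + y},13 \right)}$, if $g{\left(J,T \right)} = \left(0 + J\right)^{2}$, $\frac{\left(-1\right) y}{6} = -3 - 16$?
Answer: $2972$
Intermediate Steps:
$y = 114$ ($y = - 6 \left(-3 - 16\right) = \left(-6\right) \left(-19\right) = 114$)
$g{\left(J,T \right)} = J^{2}$
$R{\left(s,G \right)} = -7 + 27 G$ ($R{\left(s,G \right)} = -7 + \left(26 G + G\right) = -7 + 27 G$)
$3316 - R{\left(\frac{g{\left(2,3 \right)} - 32}{22 + y},13 \right)} = 3316 - \left(-7 + 27 \cdot 13\right) = 3316 - \left(-7 + 351\right) = 3316 - 344 = 2972$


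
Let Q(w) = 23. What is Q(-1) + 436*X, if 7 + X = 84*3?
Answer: 106843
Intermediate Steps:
X = 245 (X = -7 + 84*3 = -7 + 252 = 245)
Q(-1) + 436*X = 23 + 436*245 = 23 + 106820 = 106843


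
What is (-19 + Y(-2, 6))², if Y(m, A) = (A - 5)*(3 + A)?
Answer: 100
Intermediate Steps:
Y(m, A) = (-5 + A)*(3 + A)
(-19 + Y(-2, 6))² = (-19 + (-15 + 6² - 2*6))² = (-19 + (-15 + 36 - 12))² = (-19 + 9)² = (-10)² = 100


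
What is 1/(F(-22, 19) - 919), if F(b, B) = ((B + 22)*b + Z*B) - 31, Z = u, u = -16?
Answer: -1/2156 ≈ -0.00046382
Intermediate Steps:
Z = -16
F(b, B) = -31 - 16*B + b*(22 + B) (F(b, B) = ((B + 22)*b - 16*B) - 31 = ((22 + B)*b - 16*B) - 31 = (b*(22 + B) - 16*B) - 31 = (-16*B + b*(22 + B)) - 31 = -31 - 16*B + b*(22 + B))
1/(F(-22, 19) - 919) = 1/((-31 - 16*19 + 22*(-22) + 19*(-22)) - 919) = 1/((-31 - 304 - 484 - 418) - 919) = 1/(-1237 - 919) = 1/(-2156) = -1/2156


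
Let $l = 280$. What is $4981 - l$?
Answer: $4701$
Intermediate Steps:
$4981 - l = 4981 - 280 = 4701$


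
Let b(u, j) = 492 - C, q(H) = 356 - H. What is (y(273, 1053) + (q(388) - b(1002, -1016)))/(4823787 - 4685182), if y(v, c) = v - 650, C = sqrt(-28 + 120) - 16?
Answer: -917/138605 + 2*sqrt(23)/138605 ≈ -0.0065467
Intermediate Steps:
C = -16 + 2*sqrt(23) (C = sqrt(92) - 16 = 2*sqrt(23) - 16 = -16 + 2*sqrt(23) ≈ -6.4083)
y(v, c) = -650 + v
b(u, j) = 508 - 2*sqrt(23) (b(u, j) = 492 - (-16 + 2*sqrt(23)) = 492 + (16 - 2*sqrt(23)) = 508 - 2*sqrt(23))
(y(273, 1053) + (q(388) - b(1002, -1016)))/(4823787 - 4685182) = ((-650 + 273) + ((356 - 1*388) - (508 - 2*sqrt(23))))/(4823787 - 4685182) = (-377 + ((356 - 388) + (-508 + 2*sqrt(23))))/138605 = (-377 + (-32 + (-508 + 2*sqrt(23))))*(1/138605) = (-377 + (-540 + 2*sqrt(23)))*(1/138605) = (-917 + 2*sqrt(23))*(1/138605) = -917/138605 + 2*sqrt(23)/138605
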